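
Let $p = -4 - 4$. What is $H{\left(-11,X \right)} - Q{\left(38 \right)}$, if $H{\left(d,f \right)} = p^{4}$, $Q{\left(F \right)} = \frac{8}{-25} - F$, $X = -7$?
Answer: $\frac{103358}{25} \approx 4134.3$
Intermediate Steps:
$Q{\left(F \right)} = - \frac{8}{25} - F$ ($Q{\left(F \right)} = 8 \left(- \frac{1}{25}\right) - F = - \frac{8}{25} - F$)
$p = -8$
$H{\left(d,f \right)} = 4096$ ($H{\left(d,f \right)} = \left(-8\right)^{4} = 4096$)
$H{\left(-11,X \right)} - Q{\left(38 \right)} = 4096 - \left(- \frac{8}{25} - 38\right) = 4096 - - \frac{958}{25} = 4096 + \frac{958}{25} = \frac{103358}{25}$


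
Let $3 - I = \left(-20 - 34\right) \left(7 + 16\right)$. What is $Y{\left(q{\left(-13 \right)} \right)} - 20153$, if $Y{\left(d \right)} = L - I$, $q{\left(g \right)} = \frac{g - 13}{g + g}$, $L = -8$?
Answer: $-21406$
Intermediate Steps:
$I = 1245$ ($I = 3 - \left(-20 - 34\right) \left(7 + 16\right) = 3 - \left(-54\right) 23 = 3 - -1242 = 3 + 1242 = 1245$)
$q{\left(g \right)} = \frac{-13 + g}{2 g}$
$Y{\left(d \right)} = -1253$ ($Y{\left(d \right)} = -8 - 1245 = -1253$)
$Y{\left(q{\left(-13 \right)} \right)} - 20153 = -1253 - 20153 = -21406$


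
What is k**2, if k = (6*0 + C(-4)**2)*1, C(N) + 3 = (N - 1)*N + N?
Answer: 28561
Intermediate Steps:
C(N) = -3 + N + N*(-1 + N) (C(N) = -3 + ((N - 1)*N + N) = -3 + ((-1 + N)*N + N) = -3 + (N*(-1 + N) + N) = -3 + (N + N*(-1 + N)) = -3 + N + N*(-1 + N))
k = 169 (k = (6*0 + (-3 + (-4)**2)**2)*1 = (0 + (-3 + 16)**2)*1 = (0 + 13**2)*1 = (0 + 169)*1 = 169*1 = 169)
k**2 = 169**2 = 28561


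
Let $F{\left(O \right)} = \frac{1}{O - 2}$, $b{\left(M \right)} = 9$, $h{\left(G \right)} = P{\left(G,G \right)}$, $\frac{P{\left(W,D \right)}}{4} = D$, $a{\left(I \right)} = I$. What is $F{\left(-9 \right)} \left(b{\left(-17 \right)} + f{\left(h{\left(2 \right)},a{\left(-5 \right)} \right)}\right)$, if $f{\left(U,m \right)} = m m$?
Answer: $- \frac{34}{11} \approx -3.0909$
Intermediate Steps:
$P{\left(W,D \right)} = 4 D$
$h{\left(G \right)} = 4 G$
$f{\left(U,m \right)} = m^{2}$
$F{\left(O \right)} = \frac{1}{-2 + O}$
$F{\left(-9 \right)} \left(b{\left(-17 \right)} + f{\left(h{\left(2 \right)},a{\left(-5 \right)} \right)}\right) = \frac{9 + \left(-5\right)^{2}}{-2 - 9} = \frac{9 + 25}{-11} = \left(- \frac{1}{11}\right) 34 = - \frac{34}{11}$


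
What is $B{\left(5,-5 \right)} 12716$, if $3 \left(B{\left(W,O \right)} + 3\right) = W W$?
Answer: $\frac{203456}{3} \approx 67819.0$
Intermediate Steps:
$B{\left(W,O \right)} = -3 + \frac{W^{2}}{3}$ ($B{\left(W,O \right)} = -3 + \frac{W W}{3} = -3 + \frac{W^{2}}{3}$)
$B{\left(5,-5 \right)} 12716 = \left(-3 + \frac{5^{2}}{3}\right) 12716 = \left(-3 + \frac{1}{3} \cdot 25\right) 12716 = \left(-3 + \frac{25}{3}\right) 12716 = \frac{16}{3} \cdot 12716 = \frac{203456}{3}$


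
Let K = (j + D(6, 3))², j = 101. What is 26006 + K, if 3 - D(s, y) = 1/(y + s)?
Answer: 2980711/81 ≈ 36799.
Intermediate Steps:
D(s, y) = 3 - 1/(s + y) (D(s, y) = 3 - 1/(y + s) = 3 - 1/(s + y))
K = 874225/81 (K = (101 + (-1 + 3*6 + 3*3)/(6 + 3))² = (101 + (-1 + 18 + 9)/9)² = (101 + (⅑)*26)² = (101 + 26/9)² = (935/9)² = 874225/81 ≈ 10793.)
26006 + K = 26006 + 874225/81 = 2980711/81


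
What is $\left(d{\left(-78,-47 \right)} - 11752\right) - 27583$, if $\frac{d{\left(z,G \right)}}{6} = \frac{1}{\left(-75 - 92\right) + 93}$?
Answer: $- \frac{1455398}{37} \approx -39335.0$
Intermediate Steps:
$d{\left(z,G \right)} = - \frac{3}{37}$ ($d{\left(z,G \right)} = \frac{6}{\left(-75 - 92\right) + 93} = \frac{6}{-167 + 93} = \frac{6}{-74} = 6 \left(- \frac{1}{74}\right) = - \frac{3}{37}$)
$\left(d{\left(-78,-47 \right)} - 11752\right) - 27583 = \left(- \frac{3}{37} - 11752\right) - 27583 = - \frac{434827}{37} - 27583 = - \frac{1455398}{37}$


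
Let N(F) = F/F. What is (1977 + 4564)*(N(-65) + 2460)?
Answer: 16097401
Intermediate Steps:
N(F) = 1
(1977 + 4564)*(N(-65) + 2460) = (1977 + 4564)*(1 + 2460) = 6541*2461 = 16097401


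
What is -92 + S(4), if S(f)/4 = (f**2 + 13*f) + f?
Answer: 196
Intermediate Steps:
S(f) = 4*f**2 + 56*f (S(f) = 4*((f**2 + 13*f) + f) = 4*(f**2 + 14*f) = 4*f**2 + 56*f)
-92 + S(4) = -92 + 4*4*(14 + 4) = -92 + 4*4*18 = -92 + 288 = 196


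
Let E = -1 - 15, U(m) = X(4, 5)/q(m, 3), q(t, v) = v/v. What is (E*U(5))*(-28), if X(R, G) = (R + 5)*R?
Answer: 16128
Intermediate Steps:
q(t, v) = 1
X(R, G) = R*(5 + R) (X(R, G) = (5 + R)*R = R*(5 + R))
U(m) = 36 (U(m) = (4*(5 + 4))/1 = (4*9)*1 = 36*1 = 36)
E = -16
(E*U(5))*(-28) = -16*36*(-28) = -576*(-28) = 16128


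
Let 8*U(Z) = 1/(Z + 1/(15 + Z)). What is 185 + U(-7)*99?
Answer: 916/5 ≈ 183.20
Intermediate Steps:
U(Z) = 1/(8*(Z + 1/(15 + Z)))
185 + U(-7)*99 = 185 + ((15 - 7)/(8*(1 + (-7)**2 + 15*(-7))))*99 = 185 + ((1/8)*8/(1 + 49 - 105))*99 = 185 + ((1/8)*8/(-55))*99 = 185 + ((1/8)*(-1/55)*8)*99 = 185 - 1/55*99 = 185 - 9/5 = 916/5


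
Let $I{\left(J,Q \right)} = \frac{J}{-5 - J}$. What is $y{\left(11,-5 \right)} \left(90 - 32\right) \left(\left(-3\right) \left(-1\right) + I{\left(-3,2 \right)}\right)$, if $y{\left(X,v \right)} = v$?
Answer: $-1305$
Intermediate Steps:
$y{\left(11,-5 \right)} \left(90 - 32\right) \left(\left(-3\right) \left(-1\right) + I{\left(-3,2 \right)}\right) = - 5 \left(90 - 32\right) \left(\left(-3\right) \left(-1\right) - - \frac{3}{5 - 3}\right) = \left(-5\right) 58 \left(3 - - \frac{3}{2}\right) = - 290 \left(3 - \left(-3\right) \frac{1}{2}\right) = - 290 \left(3 + \frac{3}{2}\right) = \left(-290\right) \frac{9}{2} = -1305$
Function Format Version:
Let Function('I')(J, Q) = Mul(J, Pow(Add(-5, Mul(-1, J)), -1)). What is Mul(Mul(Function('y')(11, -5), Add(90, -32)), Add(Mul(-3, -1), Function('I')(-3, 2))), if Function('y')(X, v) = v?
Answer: -1305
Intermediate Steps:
Mul(Mul(Function('y')(11, -5), Add(90, -32)), Add(Mul(-3, -1), Function('I')(-3, 2))) = Mul(Mul(-5, Add(90, -32)), Add(Mul(-3, -1), Mul(-1, -3, Pow(Add(5, -3), -1)))) = Mul(Mul(-5, 58), Add(3, Mul(-1, -3, Pow(2, -1)))) = Mul(-290, Add(3, Mul(-1, -3, Rational(1, 2)))) = Mul(-290, Add(3, Rational(3, 2))) = Mul(-290, Rational(9, 2)) = -1305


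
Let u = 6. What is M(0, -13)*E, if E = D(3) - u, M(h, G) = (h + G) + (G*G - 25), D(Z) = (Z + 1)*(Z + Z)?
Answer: 2358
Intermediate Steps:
D(Z) = 2*Z*(1 + Z) (D(Z) = (1 + Z)*(2*Z) = 2*Z*(1 + Z))
M(h, G) = -25 + G + h + G² (M(h, G) = (G + h) + (G² - 25) = (G + h) + (-25 + G²) = -25 + G + h + G²)
E = 18 (E = 2*3*(1 + 3) - 1*6 = 2*3*4 - 6 = 24 - 6 = 18)
M(0, -13)*E = (-25 - 13 + 0 + (-13)²)*18 = (-25 - 13 + 0 + 169)*18 = 131*18 = 2358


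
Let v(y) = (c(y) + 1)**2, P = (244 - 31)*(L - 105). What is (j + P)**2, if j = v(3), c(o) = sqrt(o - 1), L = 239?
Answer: 814817033 + 114180*sqrt(2) ≈ 8.1498e+8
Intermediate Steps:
c(o) = sqrt(-1 + o)
P = 28542 (P = (244 - 31)*(239 - 105) = 213*134 = 28542)
v(y) = (1 + sqrt(-1 + y))**2 (v(y) = (sqrt(-1 + y) + 1)**2 = (1 + sqrt(-1 + y))**2)
j = (1 + sqrt(2))**2 (j = (1 + sqrt(-1 + 3))**2 = (1 + sqrt(2))**2 ≈ 5.8284)
(j + P)**2 = ((1 + sqrt(2))**2 + 28542)**2 = (28542 + (1 + sqrt(2))**2)**2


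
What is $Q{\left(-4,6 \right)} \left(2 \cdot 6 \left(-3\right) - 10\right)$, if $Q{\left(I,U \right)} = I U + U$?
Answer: $828$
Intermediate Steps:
$Q{\left(I,U \right)} = U + I U$
$Q{\left(-4,6 \right)} \left(2 \cdot 6 \left(-3\right) - 10\right) = 6 \left(1 - 4\right) \left(2 \cdot 6 \left(-3\right) - 10\right) = 6 \left(-3\right) \left(12 \left(-3\right) - 10\right) = - 18 \left(-36 - 10\right) = \left(-18\right) \left(-46\right) = 828$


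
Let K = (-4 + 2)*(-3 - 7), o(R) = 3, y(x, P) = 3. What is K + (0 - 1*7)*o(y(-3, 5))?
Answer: -1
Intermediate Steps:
K = 20 (K = -2*(-10) = 20)
K + (0 - 1*7)*o(y(-3, 5)) = 20 + (0 - 1*7)*3 = 20 + (0 - 7)*3 = 20 - 7*3 = 20 - 21 = -1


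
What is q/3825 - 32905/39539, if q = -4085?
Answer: -57475688/30247335 ≈ -1.9002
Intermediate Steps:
q/3825 - 32905/39539 = -4085/3825 - 32905/39539 = -4085*1/3825 - 32905*1/39539 = -817/765 - 32905/39539 = -57475688/30247335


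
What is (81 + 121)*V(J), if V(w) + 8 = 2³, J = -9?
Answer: 0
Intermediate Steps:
V(w) = 0 (V(w) = -8 + 2³ = -8 + 8 = 0)
(81 + 121)*V(J) = (81 + 121)*0 = 202*0 = 0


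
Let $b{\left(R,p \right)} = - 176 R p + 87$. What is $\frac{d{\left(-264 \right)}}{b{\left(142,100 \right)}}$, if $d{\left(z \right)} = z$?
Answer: $\frac{264}{2499113} \approx 0.00010564$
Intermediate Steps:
$b{\left(R,p \right)} = 87 - 176 R p$ ($b{\left(R,p \right)} = - 176 R p + 87 = 87 - 176 R p$)
$\frac{d{\left(-264 \right)}}{b{\left(142,100 \right)}} = - \frac{264}{87 - 24992 \cdot 100} = - \frac{264}{87 - 2499200} = - \frac{264}{-2499113} = \left(-264\right) \left(- \frac{1}{2499113}\right) = \frac{264}{2499113}$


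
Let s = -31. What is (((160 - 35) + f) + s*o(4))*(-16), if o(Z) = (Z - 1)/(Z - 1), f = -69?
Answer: -400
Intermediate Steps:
o(Z) = 1 (o(Z) = (-1 + Z)/(-1 + Z) = 1)
(((160 - 35) + f) + s*o(4))*(-16) = (((160 - 35) - 69) - 31*1)*(-16) = ((125 - 69) - 31)*(-16) = (56 - 31)*(-16) = 25*(-16) = -400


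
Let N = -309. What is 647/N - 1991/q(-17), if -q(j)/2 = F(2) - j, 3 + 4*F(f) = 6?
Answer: 1184501/21939 ≈ 53.991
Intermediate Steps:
F(f) = ¾ (F(f) = -¾ + (¼)*6 = -¾ + 3/2 = ¾)
q(j) = -3/2 + 2*j (q(j) = -2*(¾ - j) = -3/2 + 2*j)
647/N - 1991/q(-17) = 647/(-309) - 1991/(-3/2 + 2*(-17)) = 647*(-1/309) - 1991/(-3/2 - 34) = -647/309 - 1991/(-71/2) = -647/309 - 1991*(-2/71) = -647/309 + 3982/71 = 1184501/21939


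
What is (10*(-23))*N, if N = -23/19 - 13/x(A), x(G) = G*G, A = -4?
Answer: 70725/152 ≈ 465.30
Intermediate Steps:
x(G) = G²
N = -615/304 (N = -23/19 - 13/((-4)²) = -23*1/19 - 13/16 = -23/19 - 13*1/16 = -23/19 - 13/16 = -615/304 ≈ -2.0230)
(10*(-23))*N = (10*(-23))*(-615/304) = -230*(-615/304) = 70725/152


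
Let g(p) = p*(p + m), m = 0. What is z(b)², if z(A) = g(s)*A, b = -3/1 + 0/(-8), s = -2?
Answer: 144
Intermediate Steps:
b = -3 (b = -3*1 + 0*(-⅛) = -3 + 0 = -3)
g(p) = p² (g(p) = p*(p + 0) = p*p = p²)
z(A) = 4*A (z(A) = (-2)²*A = 4*A)
z(b)² = (4*(-3))² = (-12)² = 144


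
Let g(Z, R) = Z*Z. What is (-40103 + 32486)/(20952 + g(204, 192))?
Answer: -2539/20856 ≈ -0.12174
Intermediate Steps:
g(Z, R) = Z²
(-40103 + 32486)/(20952 + g(204, 192)) = (-40103 + 32486)/(20952 + 204²) = -7617/(20952 + 41616) = -7617/62568 = -7617*1/62568 = -2539/20856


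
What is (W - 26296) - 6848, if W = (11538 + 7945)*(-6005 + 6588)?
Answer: 11325445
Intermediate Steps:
W = 11358589 (W = 19483*583 = 11358589)
(W - 26296) - 6848 = (11358589 - 26296) - 6848 = 11332293 - 6848 = 11325445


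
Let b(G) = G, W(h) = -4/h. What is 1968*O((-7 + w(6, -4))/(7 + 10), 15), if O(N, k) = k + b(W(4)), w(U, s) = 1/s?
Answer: 27552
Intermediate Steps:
O(N, k) = -1 + k (O(N, k) = k - 4/4 = k - 4*¼ = k - 1 = -1 + k)
1968*O((-7 + w(6, -4))/(7 + 10), 15) = 1968*(-1 + 15) = 1968*14 = 27552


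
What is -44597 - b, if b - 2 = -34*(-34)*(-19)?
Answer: -22635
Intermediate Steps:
b = -21962 (b = 2 - 34*(-34)*(-19) = 2 + 1156*(-19) = 2 - 21964 = -21962)
-44597 - b = -44597 - 1*(-21962) = -44597 + 21962 = -22635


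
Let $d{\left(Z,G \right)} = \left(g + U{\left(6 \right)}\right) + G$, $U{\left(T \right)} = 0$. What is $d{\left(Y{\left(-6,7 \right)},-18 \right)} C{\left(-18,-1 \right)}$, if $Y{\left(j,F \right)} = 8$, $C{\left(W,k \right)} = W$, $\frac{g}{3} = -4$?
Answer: $540$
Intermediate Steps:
$g = -12$ ($g = 3 \left(-4\right) = -12$)
$d{\left(Z,G \right)} = -12 + G$ ($d{\left(Z,G \right)} = \left(-12 + 0\right) + G = -12 + G$)
$d{\left(Y{\left(-6,7 \right)},-18 \right)} C{\left(-18,-1 \right)} = \left(-12 - 18\right) \left(-18\right) = \left(-30\right) \left(-18\right) = 540$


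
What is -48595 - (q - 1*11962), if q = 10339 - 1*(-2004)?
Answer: -48976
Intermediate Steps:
q = 12343 (q = 10339 + 2004 = 12343)
-48595 - (q - 1*11962) = -48595 - (12343 - 1*11962) = -48595 - (12343 - 11962) = -48595 - 1*381 = -48595 - 381 = -48976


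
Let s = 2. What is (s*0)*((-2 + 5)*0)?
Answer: 0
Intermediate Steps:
(s*0)*((-2 + 5)*0) = (2*0)*((-2 + 5)*0) = 0*(3*0) = 0*0 = 0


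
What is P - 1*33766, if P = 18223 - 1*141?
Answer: -15684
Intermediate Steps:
P = 18082 (P = 18223 - 141 = 18082)
P - 1*33766 = 18082 - 1*33766 = 18082 - 33766 = -15684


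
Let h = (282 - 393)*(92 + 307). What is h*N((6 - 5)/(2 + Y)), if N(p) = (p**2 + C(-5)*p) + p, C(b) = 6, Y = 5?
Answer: -316350/7 ≈ -45193.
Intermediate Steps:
N(p) = p**2 + 7*p (N(p) = (p**2 + 6*p) + p = p**2 + 7*p)
h = -44289 (h = -111*399 = -44289)
h*N((6 - 5)/(2 + Y)) = -44289*(6 - 5)/(2 + 5)*(7 + (6 - 5)/(2 + 5)) = -44289*1/7*(7 + 1/7) = -44289*1*(1/7)*(7 + 1*(1/7)) = -6327*(7 + 1/7) = -6327*50/7 = -44289*50/49 = -316350/7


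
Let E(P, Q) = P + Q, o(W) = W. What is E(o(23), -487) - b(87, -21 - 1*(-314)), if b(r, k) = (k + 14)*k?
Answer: -90415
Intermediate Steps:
b(r, k) = k*(14 + k) (b(r, k) = (14 + k)*k = k*(14 + k))
E(o(23), -487) - b(87, -21 - 1*(-314)) = (23 - 487) - (-21 - 1*(-314))*(14 + (-21 - 1*(-314))) = -464 - (-21 + 314)*(14 + (-21 + 314)) = -464 - 293*(14 + 293) = -464 - 293*307 = -464 - 1*89951 = -464 - 89951 = -90415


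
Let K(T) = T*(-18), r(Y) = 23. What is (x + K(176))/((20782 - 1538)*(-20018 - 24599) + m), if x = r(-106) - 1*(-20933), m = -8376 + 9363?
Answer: -17788/858608561 ≈ -2.0717e-5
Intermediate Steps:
m = 987
K(T) = -18*T
x = 20956 (x = 23 - 1*(-20933) = 23 + 20933 = 20956)
(x + K(176))/((20782 - 1538)*(-20018 - 24599) + m) = (20956 - 18*176)/((20782 - 1538)*(-20018 - 24599) + 987) = (20956 - 3168)/(19244*(-44617) + 987) = 17788/(-858609548 + 987) = 17788/(-858608561) = 17788*(-1/858608561) = -17788/858608561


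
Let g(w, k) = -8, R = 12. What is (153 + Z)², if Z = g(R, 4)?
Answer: 21025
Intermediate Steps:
Z = -8
(153 + Z)² = (153 - 8)² = 145² = 21025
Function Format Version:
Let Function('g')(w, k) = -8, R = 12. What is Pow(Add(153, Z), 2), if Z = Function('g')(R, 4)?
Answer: 21025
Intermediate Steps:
Z = -8
Pow(Add(153, Z), 2) = Pow(Add(153, -8), 2) = Pow(145, 2) = 21025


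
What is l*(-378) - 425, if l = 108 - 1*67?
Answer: -15923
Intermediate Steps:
l = 41 (l = 108 - 67 = 41)
l*(-378) - 425 = 41*(-378) - 425 = -15498 - 425 = -15923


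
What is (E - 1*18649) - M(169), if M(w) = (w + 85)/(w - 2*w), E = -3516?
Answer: -3745631/169 ≈ -22164.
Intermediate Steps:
M(w) = -(85 + w)/w (M(w) = (85 + w)/((-w)) = (85 + w)*(-1/w) = -(85 + w)/w)
(E - 1*18649) - M(169) = (-3516 - 1*18649) - (-85 - 1*169)/169 = (-3516 - 18649) - (-85 - 169)/169 = -22165 - (-254)/169 = -22165 - 1*(-254/169) = -22165 + 254/169 = -3745631/169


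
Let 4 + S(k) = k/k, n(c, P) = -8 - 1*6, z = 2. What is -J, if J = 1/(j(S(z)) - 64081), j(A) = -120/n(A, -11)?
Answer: 7/448507 ≈ 1.5607e-5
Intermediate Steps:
n(c, P) = -14 (n(c, P) = -8 - 6 = -14)
S(k) = -3 (S(k) = -4 + k/k = -4 + 1 = -3)
j(A) = 60/7 (j(A) = -120/(-14) = -120*(-1/14) = 60/7)
J = -7/448507 (J = 1/(60/7 - 64081) = 1/(-448507/7) = -7/448507 ≈ -1.5607e-5)
-J = -1*(-7/448507) = 7/448507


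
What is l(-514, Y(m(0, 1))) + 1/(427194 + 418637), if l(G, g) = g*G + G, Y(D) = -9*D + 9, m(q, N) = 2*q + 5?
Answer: 15216499691/845831 ≈ 17990.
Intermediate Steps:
m(q, N) = 5 + 2*q
Y(D) = 9 - 9*D
l(G, g) = G + G*g (l(G, g) = G*g + G = G + G*g)
l(-514, Y(m(0, 1))) + 1/(427194 + 418637) = -514*(1 + (9 - 9*(5 + 2*0))) + 1/(427194 + 418637) = -514*(1 + (9 - 9*(5 + 0))) + 1/845831 = -514*(1 + (9 - 9*5)) + 1/845831 = -514*(1 + (9 - 45)) + 1/845831 = -514*(1 - 36) + 1/845831 = -514*(-35) + 1/845831 = 17990 + 1/845831 = 15216499691/845831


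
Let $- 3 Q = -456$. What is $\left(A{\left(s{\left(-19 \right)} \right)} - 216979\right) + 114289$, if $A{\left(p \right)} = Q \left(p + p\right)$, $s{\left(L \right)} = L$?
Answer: $-108466$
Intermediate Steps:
$Q = 152$ ($Q = \left(- \frac{1}{3}\right) \left(-456\right) = 152$)
$A{\left(p \right)} = 304 p$ ($A{\left(p \right)} = 152 \left(p + p\right) = 152 \cdot 2 p = 304 p$)
$\left(A{\left(s{\left(-19 \right)} \right)} - 216979\right) + 114289 = \left(304 \left(-19\right) - 216979\right) + 114289 = \left(-5776 - 216979\right) + 114289 = -222755 + 114289 = -108466$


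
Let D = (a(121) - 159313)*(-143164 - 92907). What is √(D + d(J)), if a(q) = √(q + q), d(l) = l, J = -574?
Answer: √(37609178649 - 2596781*√2) ≈ 1.9392e+5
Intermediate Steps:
a(q) = √2*√q (a(q) = √(2*q) = √2*√q)
D = 37609179223 - 2596781*√2 (D = (√2*√121 - 159313)*(-143164 - 92907) = (√2*11 - 159313)*(-236071) = (11*√2 - 159313)*(-236071) = (-159313 + 11*√2)*(-236071) = 37609179223 - 2596781*√2 ≈ 3.7605e+10)
√(D + d(J)) = √((37609179223 - 2596781*√2) - 574) = √(37609178649 - 2596781*√2)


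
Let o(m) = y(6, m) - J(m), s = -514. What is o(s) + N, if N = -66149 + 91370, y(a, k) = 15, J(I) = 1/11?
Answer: 277595/11 ≈ 25236.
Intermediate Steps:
J(I) = 1/11
o(m) = 164/11 (o(m) = 15 - 1*1/11 = 15 - 1/11 = 164/11)
N = 25221
o(s) + N = 164/11 + 25221 = 277595/11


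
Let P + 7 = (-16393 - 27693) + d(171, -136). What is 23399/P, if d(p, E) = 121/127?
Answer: -2971673/5599690 ≈ -0.53069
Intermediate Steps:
d(p, E) = 121/127 (d(p, E) = 121*(1/127) = 121/127)
P = -5599690/127 (P = -7 + ((-16393 - 27693) + 121/127) = -7 + (-44086 + 121/127) = -7 - 5598801/127 = -5599690/127 ≈ -44092.)
23399/P = 23399/(-5599690/127) = 23399*(-127/5599690) = -2971673/5599690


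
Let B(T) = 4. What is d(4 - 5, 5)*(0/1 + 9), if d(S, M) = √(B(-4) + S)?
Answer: 9*√3 ≈ 15.588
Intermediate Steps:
d(S, M) = √(4 + S)
d(4 - 5, 5)*(0/1 + 9) = √(4 + (4 - 5))*(0/1 + 9) = √(4 - 1)*(0*1 + 9) = √3*(0 + 9) = √3*9 = 9*√3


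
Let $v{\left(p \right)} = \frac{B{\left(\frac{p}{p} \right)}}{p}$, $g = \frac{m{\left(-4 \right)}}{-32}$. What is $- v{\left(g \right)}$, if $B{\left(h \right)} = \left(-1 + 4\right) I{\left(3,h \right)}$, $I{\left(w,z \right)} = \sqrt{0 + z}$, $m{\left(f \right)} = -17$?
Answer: $- \frac{96}{17} \approx -5.6471$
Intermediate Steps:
$I{\left(w,z \right)} = \sqrt{z}$
$B{\left(h \right)} = 3 \sqrt{h}$ ($B{\left(h \right)} = \left(-1 + 4\right) \sqrt{h} = 3 \sqrt{h}$)
$g = \frac{17}{32}$ ($g = - \frac{17}{-32} = \left(-17\right) \left(- \frac{1}{32}\right) = \frac{17}{32} \approx 0.53125$)
$v{\left(p \right)} = \frac{3}{p}$ ($v{\left(p \right)} = \frac{3 \sqrt{\frac{p}{p}}}{p} = \frac{3 \sqrt{1}}{p} = \frac{3 \cdot 1}{p} = \frac{3}{p}$)
$- v{\left(g \right)} = - \frac{3}{\frac{17}{32}} = - \frac{3 \cdot 32}{17} = \left(-1\right) \frac{96}{17} = - \frac{96}{17}$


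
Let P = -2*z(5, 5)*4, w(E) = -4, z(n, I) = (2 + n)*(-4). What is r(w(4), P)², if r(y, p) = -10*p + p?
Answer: 4064256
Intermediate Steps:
z(n, I) = -8 - 4*n
P = 224 (P = -2*(-8 - 4*5)*4 = -2*(-8 - 20)*4 = -2*(-28)*4 = 56*4 = 224)
r(y, p) = -9*p
r(w(4), P)² = (-9*224)² = (-2016)² = 4064256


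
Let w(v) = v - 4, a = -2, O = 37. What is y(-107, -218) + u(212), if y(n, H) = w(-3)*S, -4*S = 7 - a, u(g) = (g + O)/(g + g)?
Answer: 6927/424 ≈ 16.337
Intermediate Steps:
u(g) = (37 + g)/(2*g) (u(g) = (g + 37)/(g + g) = (37 + g)/((2*g)) = (37 + g)*(1/(2*g)) = (37 + g)/(2*g))
w(v) = -4 + v
S = -9/4 (S = -(7 - 1*(-2))/4 = -(7 + 2)/4 = -¼*9 = -9/4 ≈ -2.2500)
y(n, H) = 63/4 (y(n, H) = (-4 - 3)*(-9/4) = -7*(-9/4) = 63/4)
y(-107, -218) + u(212) = 63/4 + (½)*(37 + 212)/212 = 63/4 + (½)*(1/212)*249 = 63/4 + 249/424 = 6927/424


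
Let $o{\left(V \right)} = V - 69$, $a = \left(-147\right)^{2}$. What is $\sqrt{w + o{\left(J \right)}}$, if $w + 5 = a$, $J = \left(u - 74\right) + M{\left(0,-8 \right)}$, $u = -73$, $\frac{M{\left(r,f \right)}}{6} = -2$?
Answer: $8 \sqrt{334} \approx 146.21$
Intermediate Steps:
$M{\left(r,f \right)} = -12$ ($M{\left(r,f \right)} = 6 \left(-2\right) = -12$)
$a = 21609$
$J = -159$ ($J = \left(-73 - 74\right) - 12 = -147 - 12 = -159$)
$w = 21604$ ($w = -5 + 21609 = 21604$)
$o{\left(V \right)} = -69 + V$
$\sqrt{w + o{\left(J \right)}} = \sqrt{21604 - 228} = \sqrt{21376} = 8 \sqrt{334}$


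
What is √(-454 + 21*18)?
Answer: 2*I*√19 ≈ 8.7178*I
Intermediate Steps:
√(-454 + 21*18) = √(-454 + 378) = √(-76) = 2*I*√19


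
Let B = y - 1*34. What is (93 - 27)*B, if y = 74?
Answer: 2640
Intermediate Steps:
B = 40 (B = 74 - 1*34 = 74 - 34 = 40)
(93 - 27)*B = (93 - 27)*40 = 66*40 = 2640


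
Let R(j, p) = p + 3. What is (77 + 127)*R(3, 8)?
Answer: 2244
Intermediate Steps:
R(j, p) = 3 + p
(77 + 127)*R(3, 8) = (77 + 127)*(3 + 8) = 204*11 = 2244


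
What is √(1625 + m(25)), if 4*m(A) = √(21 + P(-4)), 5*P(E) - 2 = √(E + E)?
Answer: √(162500 + 5*√5*√(107 + 2*I*√2))/10 ≈ 40.326 + 0.00018951*I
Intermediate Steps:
P(E) = ⅖ + √2*√E/5 (P(E) = ⅖ + √(E + E)/5 = ⅖ + √(2*E)/5 = ⅖ + (√2*√E)/5 = ⅖ + √2*√E/5)
m(A) = √(107/5 + 2*I*√2/5)/4 (m(A) = √(21 + (⅖ + √2*√(-4)/5))/4 = √(21 + (⅖ + √2*(2*I)/5))/4 = √(21 + (⅖ + 2*I*√2/5))/4 = √(107/5 + 2*I*√2/5)/4)
√(1625 + m(25)) = √(1625 + √(535 + 10*I*√2)/20)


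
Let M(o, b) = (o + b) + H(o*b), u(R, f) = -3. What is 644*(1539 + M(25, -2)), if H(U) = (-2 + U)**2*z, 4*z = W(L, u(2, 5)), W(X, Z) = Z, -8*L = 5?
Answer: -300104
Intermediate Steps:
L = -5/8 (L = -1/8*5 = -5/8 ≈ -0.62500)
z = -3/4 (z = (1/4)*(-3) = -3/4 ≈ -0.75000)
H(U) = -3*(-2 + U)**2/4 (H(U) = (-2 + U)**2*(-3/4) = -3*(-2 + U)**2/4)
M(o, b) = b + o - 3*(-2 + b*o)**2/4 (M(o, b) = (o + b) - 3*(-2 + o*b)**2/4 = (b + o) - 3*(-2 + b*o)**2/4 = b + o - 3*(-2 + b*o)**2/4)
644*(1539 + M(25, -2)) = 644*(1539 + (-2 + 25 - 3*(-2 - 2*25)**2/4)) = 644*(1539 + (-2 + 25 - 3*(-2 - 50)**2/4)) = 644*(1539 + (-2 + 25 - 3/4*(-52)**2)) = 644*(1539 + (-2 + 25 - 3/4*2704)) = 644*(1539 + (-2 + 25 - 2028)) = 644*(1539 - 2005) = 644*(-466) = -300104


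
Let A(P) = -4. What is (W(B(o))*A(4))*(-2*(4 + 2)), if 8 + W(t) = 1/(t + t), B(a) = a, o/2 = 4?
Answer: -381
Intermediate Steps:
o = 8 (o = 2*4 = 8)
W(t) = -8 + 1/(2*t) (W(t) = -8 + 1/(t + t) = -8 + 1/(2*t))
(W(B(o))*A(4))*(-2*(4 + 2)) = ((-8 + (1/2)/8)*(-4))*(-2*(4 + 2)) = ((-8 + (1/2)*(1/8))*(-4))*(-2*6) = ((-8 + 1/16)*(-4))*(-12) = -127/16*(-4)*(-12) = (127/4)*(-12) = -381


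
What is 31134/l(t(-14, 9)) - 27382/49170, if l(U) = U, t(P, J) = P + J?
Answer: -153099569/24585 ≈ -6227.4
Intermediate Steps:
t(P, J) = J + P
31134/l(t(-14, 9)) - 27382/49170 = 31134/(9 - 14) - 27382/49170 = 31134/(-5) - 27382*1/49170 = 31134*(-⅕) - 13691/24585 = -31134/5 - 13691/24585 = -153099569/24585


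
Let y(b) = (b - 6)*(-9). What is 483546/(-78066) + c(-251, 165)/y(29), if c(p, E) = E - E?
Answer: -80591/13011 ≈ -6.1941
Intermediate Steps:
c(p, E) = 0
y(b) = 54 - 9*b (y(b) = (-6 + b)*(-9) = 54 - 9*b)
483546/(-78066) + c(-251, 165)/y(29) = 483546/(-78066) + 0/(54 - 9*29) = 483546*(-1/78066) + 0/(54 - 261) = -80591/13011 + 0/(-207) = -80591/13011 + 0*(-1/207) = -80591/13011 + 0 = -80591/13011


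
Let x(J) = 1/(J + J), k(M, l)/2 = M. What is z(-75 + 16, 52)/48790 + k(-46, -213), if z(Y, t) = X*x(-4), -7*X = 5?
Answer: -50273215/546448 ≈ -92.000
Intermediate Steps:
k(M, l) = 2*M
x(J) = 1/(2*J)
X = -5/7 (X = -⅐*5 = -5/7 ≈ -0.71429)
z(Y, t) = 5/56 (z(Y, t) = -5/(14*(-4)) = -5*(-1)/(14*4) = -5/7*(-⅛) = 5/56)
z(-75 + 16, 52)/48790 + k(-46, -213) = (5/56)/48790 + 2*(-46) = (5/56)*(1/48790) - 92 = 1/546448 - 92 = -50273215/546448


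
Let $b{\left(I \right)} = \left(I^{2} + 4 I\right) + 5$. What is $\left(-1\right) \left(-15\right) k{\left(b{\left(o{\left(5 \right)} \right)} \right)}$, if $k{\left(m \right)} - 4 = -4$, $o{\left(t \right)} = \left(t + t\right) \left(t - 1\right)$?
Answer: $0$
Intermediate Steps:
$o{\left(t \right)} = 2 t \left(-1 + t\right)$
$b{\left(I \right)} = 5 + I^{2} + 4 I$
$k{\left(m \right)} = 0$ ($k{\left(m \right)} = 4 - 4 = 0$)
$\left(-1\right) \left(-15\right) k{\left(b{\left(o{\left(5 \right)} \right)} \right)} = \left(-1\right) \left(-15\right) 0 = 15 \cdot 0 = 0$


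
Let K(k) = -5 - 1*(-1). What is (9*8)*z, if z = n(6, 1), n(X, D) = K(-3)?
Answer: -288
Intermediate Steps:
K(k) = -4 (K(k) = -5 + 1 = -4)
n(X, D) = -4
z = -4
(9*8)*z = (9*8)*(-4) = 72*(-4) = -288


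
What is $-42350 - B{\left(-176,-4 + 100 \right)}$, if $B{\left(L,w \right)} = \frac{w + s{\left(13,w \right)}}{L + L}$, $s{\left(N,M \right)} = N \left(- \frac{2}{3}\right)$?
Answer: $- \frac{22360669}{528} \approx -42350.0$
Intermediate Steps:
$s{\left(N,M \right)} = - \frac{2 N}{3}$ ($s{\left(N,M \right)} = N \left(\left(-2\right) \frac{1}{3}\right) = N \left(- \frac{2}{3}\right) = - \frac{2 N}{3}$)
$B{\left(L,w \right)} = \frac{- \frac{26}{3} + w}{2 L}$ ($B{\left(L,w \right)} = \frac{w - \frac{26}{3}}{L + L} = \frac{w - \frac{26}{3}}{2 L} = \left(- \frac{26}{3} + w\right) \frac{1}{2 L} = \frac{- \frac{26}{3} + w}{2 L}$)
$-42350 - B{\left(-176,-4 + 100 \right)} = -42350 - \frac{-26 + 3 \left(-4 + 100\right)}{6 \left(-176\right)} = -42350 - \frac{1}{6} \left(- \frac{1}{176}\right) \left(-26 + 3 \cdot 96\right) = -42350 - \frac{1}{6} \left(- \frac{1}{176}\right) \left(-26 + 288\right) = -42350 - \frac{1}{6} \left(- \frac{1}{176}\right) 262 = -42350 - - \frac{131}{528} = -42350 + \frac{131}{528} = - \frac{22360669}{528}$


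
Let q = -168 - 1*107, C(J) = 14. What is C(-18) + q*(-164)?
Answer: 45114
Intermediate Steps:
q = -275 (q = -168 - 107 = -275)
C(-18) + q*(-164) = 14 - 275*(-164) = 14 + 45100 = 45114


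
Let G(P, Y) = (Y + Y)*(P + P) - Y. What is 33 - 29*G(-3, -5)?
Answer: -1852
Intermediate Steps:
G(P, Y) = -Y + 4*P*Y (G(P, Y) = (2*Y)*(2*P) - Y = 4*P*Y - Y = -Y + 4*P*Y)
33 - 29*G(-3, -5) = 33 - (-145)*(-1 + 4*(-3)) = 33 - (-145)*(-1 - 12) = 33 - (-145)*(-13) = 33 - 29*65 = 33 - 1885 = -1852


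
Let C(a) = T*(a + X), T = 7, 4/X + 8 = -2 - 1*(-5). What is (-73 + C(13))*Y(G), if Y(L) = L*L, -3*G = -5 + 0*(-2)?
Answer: 310/9 ≈ 34.444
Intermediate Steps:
X = -4/5 (X = 4/(-8 + (-2 - 1*(-5))) = 4/(-8 + (-2 + 5)) = 4/(-8 + 3) = 4/(-5) = 4*(-1/5) = -4/5 ≈ -0.80000)
C(a) = -28/5 + 7*a (C(a) = 7*(a - 4/5) = 7*(-4/5 + a) = -28/5 + 7*a)
G = 5/3 (G = -(-5 + 0*(-2))/3 = -(-5 + 0)/3 = -1/3*(-5) = 5/3 ≈ 1.6667)
Y(L) = L**2
(-73 + C(13))*Y(G) = (-73 + (-28/5 + 7*13))*(5/3)**2 = (-73 + (-28/5 + 91))*(25/9) = (-73 + 427/5)*(25/9) = (62/5)*(25/9) = 310/9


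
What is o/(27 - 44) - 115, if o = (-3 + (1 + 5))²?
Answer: -1964/17 ≈ -115.53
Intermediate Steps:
o = 9 (o = (-3 + 6)² = 3² = 9)
o/(27 - 44) - 115 = 9/(27 - 44) - 115 = 9/(-17) - 115 = -1/17*9 - 115 = -9/17 - 115 = -1964/17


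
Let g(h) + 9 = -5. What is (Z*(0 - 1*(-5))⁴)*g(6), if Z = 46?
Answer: -402500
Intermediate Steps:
g(h) = -14 (g(h) = -9 - 5 = -14)
(Z*(0 - 1*(-5))⁴)*g(6) = (46*(0 - 1*(-5))⁴)*(-14) = (46*(0 + 5)⁴)*(-14) = (46*5⁴)*(-14) = (46*625)*(-14) = 28750*(-14) = -402500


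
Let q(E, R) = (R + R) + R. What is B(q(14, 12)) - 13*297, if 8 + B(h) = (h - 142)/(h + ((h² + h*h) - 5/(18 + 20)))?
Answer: -386358499/99859 ≈ -3869.0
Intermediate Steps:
q(E, R) = 3*R (q(E, R) = 2*R + R = 3*R)
B(h) = -8 + (-142 + h)/(-5/38 + h + 2*h²) (B(h) = -8 + (h - 142)/(h + ((h² + h*h) - 5/(18 + 20))) = -8 + (-142 + h)/(h + ((h² + h²) - 5/38)) = -8 + (-142 + h)/(h + (2*h² - 5*1/38)) = -8 + (-142 + h)/(h + (2*h² - 5/38)) = -8 + (-142 + h)/(h + (-5/38 + 2*h²)) = -8 + (-142 + h)/(-5/38 + h + 2*h²))
B(q(14, 12)) - 13*297 = 2*(-2678 - 304*(3*12)² - 399*12)/(-5 + 38*(3*12) + 76*(3*12)²) - 13*297 = 2*(-2678 - 304*36² - 133*36)/(-5 + 38*36 + 76*36²) - 1*3861 = 2*(-2678 - 304*1296 - 4788)/(-5 + 1368 + 76*1296) - 3861 = 2*(-2678 - 393984 - 4788)/(-5 + 1368 + 98496) - 3861 = 2*(-401450)/99859 - 3861 = 2*(1/99859)*(-401450) - 3861 = -802900/99859 - 3861 = -386358499/99859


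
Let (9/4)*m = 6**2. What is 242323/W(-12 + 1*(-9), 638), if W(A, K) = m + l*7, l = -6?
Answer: -242323/26 ≈ -9320.1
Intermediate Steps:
m = 16 (m = (4/9)*6**2 = (4/9)*36 = 16)
W(A, K) = -26 (W(A, K) = 16 - 6*7 = 16 - 42 = -26)
242323/W(-12 + 1*(-9), 638) = 242323/(-26) = 242323*(-1/26) = -242323/26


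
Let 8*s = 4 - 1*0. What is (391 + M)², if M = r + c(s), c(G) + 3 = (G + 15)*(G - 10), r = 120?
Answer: 2082249/16 ≈ 1.3014e+5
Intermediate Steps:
s = ½ (s = (4 - 1*0)/8 = (4 + 0)/8 = (⅛)*4 = ½ ≈ 0.50000)
c(G) = -3 + (-10 + G)*(15 + G) (c(G) = -3 + (G + 15)*(G - 10) = -3 + (15 + G)*(-10 + G) = -3 + (-10 + G)*(15 + G))
M = -121/4 (M = 120 + (-153 + (½)² + 5*(½)) = 120 + (-153 + ¼ + 5/2) = 120 - 601/4 = -121/4 ≈ -30.250)
(391 + M)² = (391 - 121/4)² = (1443/4)² = 2082249/16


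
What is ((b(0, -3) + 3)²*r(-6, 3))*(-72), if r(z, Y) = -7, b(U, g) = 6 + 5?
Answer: 98784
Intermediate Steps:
b(U, g) = 11
((b(0, -3) + 3)²*r(-6, 3))*(-72) = ((11 + 3)²*(-7))*(-72) = (14²*(-7))*(-72) = (196*(-7))*(-72) = -1372*(-72) = 98784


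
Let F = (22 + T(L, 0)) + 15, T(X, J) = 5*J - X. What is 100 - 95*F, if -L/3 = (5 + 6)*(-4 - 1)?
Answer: 12260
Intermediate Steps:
L = 165 (L = -3*(5 + 6)*(-4 - 1) = -33*(-5) = -3*(-55) = 165)
T(X, J) = -X + 5*J
F = -128 (F = (22 + (-1*165 + 5*0)) + 15 = (22 + (-165 + 0)) + 15 = (22 - 165) + 15 = -143 + 15 = -128)
100 - 95*F = 100 - 95*(-128) = 100 + 12160 = 12260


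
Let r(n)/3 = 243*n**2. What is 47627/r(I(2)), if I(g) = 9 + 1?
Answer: 47627/72900 ≈ 0.65332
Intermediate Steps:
I(g) = 10
r(n) = 729*n**2 (r(n) = 3*(243*n**2) = 729*n**2)
47627/r(I(2)) = 47627/((729*10**2)) = 47627/((729*100)) = 47627/72900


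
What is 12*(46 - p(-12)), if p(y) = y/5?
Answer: 2904/5 ≈ 580.80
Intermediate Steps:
p(y) = y/5 (p(y) = y*(⅕) = y/5)
12*(46 - p(-12)) = 12*(46 - (-12)/5) = 12*(46 - 1*(-12/5)) = 12*(46 + 12/5) = 12*(242/5) = 2904/5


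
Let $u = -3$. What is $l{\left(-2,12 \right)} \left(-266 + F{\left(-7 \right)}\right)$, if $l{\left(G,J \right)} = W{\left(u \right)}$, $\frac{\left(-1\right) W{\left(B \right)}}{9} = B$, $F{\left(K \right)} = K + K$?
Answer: $-7560$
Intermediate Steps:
$F{\left(K \right)} = 2 K$
$W{\left(B \right)} = - 9 B$
$l{\left(G,J \right)} = 27$ ($l{\left(G,J \right)} = \left(-9\right) \left(-3\right) = 27$)
$l{\left(-2,12 \right)} \left(-266 + F{\left(-7 \right)}\right) = 27 \left(-266 + 2 \left(-7\right)\right) = 27 \left(-266 - 14\right) = 27 \left(-280\right) = -7560$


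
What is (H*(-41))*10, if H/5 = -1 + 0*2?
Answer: 2050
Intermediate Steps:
H = -5 (H = 5*(-1 + 0*2) = 5*(-1 + 0) = 5*(-1) = -5)
(H*(-41))*10 = -5*(-41)*10 = 205*10 = 2050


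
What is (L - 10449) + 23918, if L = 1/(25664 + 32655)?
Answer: 785498612/58319 ≈ 13469.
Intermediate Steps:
L = 1/58319 ≈ 1.7147e-5
(L - 10449) + 23918 = (1/58319 - 10449) + 23918 = -609375230/58319 + 23918 = 785498612/58319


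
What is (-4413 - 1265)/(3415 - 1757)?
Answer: -2839/829 ≈ -3.4246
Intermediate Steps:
(-4413 - 1265)/(3415 - 1757) = -5678/1658 = -5678*1/1658 = -2839/829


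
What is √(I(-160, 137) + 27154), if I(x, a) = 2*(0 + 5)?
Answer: 2*√6791 ≈ 164.81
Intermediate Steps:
I(x, a) = 10 (I(x, a) = 2*5 = 10)
√(I(-160, 137) + 27154) = √(10 + 27154) = √27164 = 2*√6791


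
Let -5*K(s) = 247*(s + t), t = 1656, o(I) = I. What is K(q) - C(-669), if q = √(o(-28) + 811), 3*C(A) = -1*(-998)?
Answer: -1232086/15 - 741*√87/5 ≈ -83521.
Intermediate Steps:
C(A) = 998/3 (C(A) = (-1*(-998))/3 = (⅓)*998 = 998/3)
q = 3*√87 (q = √(-28 + 811) = √783 = 3*√87 ≈ 27.982)
K(s) = -409032/5 - 247*s/5 (K(s) = -247*(s + 1656)/5 = -247*(1656 + s)/5 = -(409032 + 247*s)/5 = -409032/5 - 247*s/5)
K(q) - C(-669) = (-409032/5 - 741*√87/5) - 1*998/3 = (-409032/5 - 741*√87/5) - 998/3 = -1232086/15 - 741*√87/5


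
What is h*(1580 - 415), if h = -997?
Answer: -1161505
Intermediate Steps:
h*(1580 - 415) = -997*(1580 - 415) = -997*1165 = -1161505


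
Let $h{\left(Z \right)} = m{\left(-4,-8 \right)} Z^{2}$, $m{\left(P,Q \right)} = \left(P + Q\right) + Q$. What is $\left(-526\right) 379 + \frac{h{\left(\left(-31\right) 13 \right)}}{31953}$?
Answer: $- \frac{6373206542}{31953} \approx -1.9946 \cdot 10^{5}$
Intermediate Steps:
$m{\left(P,Q \right)} = P + 2 Q$
$h{\left(Z \right)} = - 20 Z^{2}$ ($h{\left(Z \right)} = \left(-4 + 2 \left(-8\right)\right) Z^{2} = \left(-4 - 16\right) Z^{2} = - 20 Z^{2}$)
$\left(-526\right) 379 + \frac{h{\left(\left(-31\right) 13 \right)}}{31953} = \left(-526\right) 379 + \frac{\left(-20\right) \left(\left(-31\right) 13\right)^{2}}{31953} = -199354 + - 20 \left(-403\right)^{2} \cdot \frac{1}{31953} = -199354 + \left(-20\right) 162409 \cdot \frac{1}{31953} = -199354 - \frac{3248180}{31953} = - \frac{6373206542}{31953}$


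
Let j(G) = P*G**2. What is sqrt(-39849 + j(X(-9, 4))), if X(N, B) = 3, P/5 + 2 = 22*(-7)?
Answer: I*sqrt(46869) ≈ 216.49*I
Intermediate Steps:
P = -780 (P = -10 + 5*(22*(-7)) = -10 + 5*(-154) = -10 - 770 = -780)
j(G) = -780*G**2
sqrt(-39849 + j(X(-9, 4))) = sqrt(-39849 - 780*3**2) = sqrt(-39849 - 780*9) = sqrt(-39849 - 7020) = sqrt(-46869) = I*sqrt(46869)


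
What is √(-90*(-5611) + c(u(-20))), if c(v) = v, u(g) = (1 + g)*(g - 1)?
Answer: √505389 ≈ 710.91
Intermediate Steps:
u(g) = (1 + g)*(-1 + g)
√(-90*(-5611) + c(u(-20))) = √(-90*(-5611) + (-1 + (-20)²)) = √(504990 + (-1 + 400)) = √(504990 + 399) = √505389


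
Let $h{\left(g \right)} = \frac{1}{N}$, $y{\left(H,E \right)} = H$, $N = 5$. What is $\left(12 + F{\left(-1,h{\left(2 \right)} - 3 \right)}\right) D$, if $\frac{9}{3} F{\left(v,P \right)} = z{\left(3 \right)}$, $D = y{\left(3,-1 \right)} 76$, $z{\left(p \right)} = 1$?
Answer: $2812$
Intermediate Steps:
$h{\left(g \right)} = \frac{1}{5}$
$D = 228$ ($D = 3 \cdot 76 = 228$)
$F{\left(v,P \right)} = \frac{1}{3}$ ($F{\left(v,P \right)} = \frac{1}{3} \cdot 1 = \frac{1}{3}$)
$\left(12 + F{\left(-1,h{\left(2 \right)} - 3 \right)}\right) D = \left(12 + \frac{1}{3}\right) 228 = \frac{37}{3} \cdot 228 = 2812$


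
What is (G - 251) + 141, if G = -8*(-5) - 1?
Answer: -71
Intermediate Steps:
G = 39 (G = 40 - 1 = 39)
(G - 251) + 141 = (39 - 251) + 141 = -212 + 141 = -71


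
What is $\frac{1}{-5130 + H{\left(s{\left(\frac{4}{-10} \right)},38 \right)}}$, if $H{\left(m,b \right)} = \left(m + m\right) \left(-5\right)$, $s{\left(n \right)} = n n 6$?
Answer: $- \frac{5}{25698} \approx -0.00019457$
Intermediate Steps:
$s{\left(n \right)} = 6 n^{2}$ ($s{\left(n \right)} = n^{2} \cdot 6 = 6 n^{2}$)
$H{\left(m,b \right)} = - 10 m$ ($H{\left(m,b \right)} = 2 m \left(-5\right) = - 10 m$)
$\frac{1}{-5130 + H{\left(s{\left(\frac{4}{-10} \right)},38 \right)}} = \frac{1}{-5130 - 10 \cdot 6 \left(\frac{4}{-10}\right)^{2}} = \frac{1}{-5130 - 10 \cdot 6 \left(4 \left(- \frac{1}{10}\right)\right)^{2}} = \frac{1}{-5130 - 10 \cdot 6 \left(- \frac{2}{5}\right)^{2}} = \frac{1}{-5130 - 10 \cdot 6 \cdot \frac{4}{25}} = \frac{1}{-5130 - \frac{48}{5}} = \frac{1}{- \frac{25698}{5}} = - \frac{5}{25698}$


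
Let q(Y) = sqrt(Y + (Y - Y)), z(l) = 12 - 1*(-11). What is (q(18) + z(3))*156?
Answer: 3588 + 468*sqrt(2) ≈ 4249.9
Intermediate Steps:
z(l) = 23 (z(l) = 12 + 11 = 23)
q(Y) = sqrt(Y) (q(Y) = sqrt(Y + 0) = sqrt(Y))
(q(18) + z(3))*156 = (sqrt(18) + 23)*156 = (3*sqrt(2) + 23)*156 = (23 + 3*sqrt(2))*156 = 3588 + 468*sqrt(2)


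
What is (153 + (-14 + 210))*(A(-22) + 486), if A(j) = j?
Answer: 161936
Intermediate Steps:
(153 + (-14 + 210))*(A(-22) + 486) = (153 + (-14 + 210))*(-22 + 486) = (153 + 196)*464 = 349*464 = 161936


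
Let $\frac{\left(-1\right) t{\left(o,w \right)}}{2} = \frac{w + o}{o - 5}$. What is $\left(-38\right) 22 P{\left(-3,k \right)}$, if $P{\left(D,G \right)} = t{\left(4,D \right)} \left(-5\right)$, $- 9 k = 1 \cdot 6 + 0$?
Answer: $8360$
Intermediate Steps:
$t{\left(o,w \right)} = - \frac{2 \left(o + w\right)}{-5 + o}$ ($t{\left(o,w \right)} = - 2 \frac{w + o}{o - 5} = - 2 \frac{o + w}{-5 + o} = - \frac{2 \left(o + w\right)}{-5 + o}$)
$k = - \frac{2}{3}$ ($k = - \frac{1 \cdot 6 + 0}{9} = - \frac{6 + 0}{9} = \left(- \frac{1}{9}\right) 6 = - \frac{2}{3} \approx -0.66667$)
$P{\left(D,G \right)} = -40 - 10 D$ ($P{\left(D,G \right)} = \frac{2 \left(\left(-1\right) 4 - D\right)}{-5 + 4} \left(-5\right) = \frac{2 \left(-4 - D\right)}{-1} \left(-5\right) = 2 \left(-1\right) \left(-4 - D\right) \left(-5\right) = \left(8 + 2 D\right) \left(-5\right) = -40 - 10 D$)
$\left(-38\right) 22 P{\left(-3,k \right)} = \left(-38\right) 22 \left(-40 - -30\right) = - 836 \left(-40 + 30\right) = \left(-836\right) \left(-10\right) = 8360$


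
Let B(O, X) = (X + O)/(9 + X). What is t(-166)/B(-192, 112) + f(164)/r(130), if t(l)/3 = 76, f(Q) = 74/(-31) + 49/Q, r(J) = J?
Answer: -227928879/660920 ≈ -344.87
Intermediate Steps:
B(O, X) = (O + X)/(9 + X)
f(Q) = -74/31 + 49/Q (f(Q) = 74*(-1/31) + 49/Q = -74/31 + 49/Q)
t(l) = 228 (t(l) = 3*76 = 228)
t(-166)/B(-192, 112) + f(164)/r(130) = 228/(((-192 + 112)/(9 + 112))) + (-74/31 + 49/164)/130 = 228/((-80/121)) + (-74/31 + 49*(1/164))*(1/130) = 228/(((1/121)*(-80))) + (-74/31 + 49/164)*(1/130) = 228/(-80/121) - 10617/5084*1/130 = 228*(-121/80) - 10617/660920 = -6897/20 - 10617/660920 = -227928879/660920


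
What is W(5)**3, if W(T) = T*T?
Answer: 15625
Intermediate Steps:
W(T) = T**2
W(5)**3 = (5**2)**3 = 25**3 = 15625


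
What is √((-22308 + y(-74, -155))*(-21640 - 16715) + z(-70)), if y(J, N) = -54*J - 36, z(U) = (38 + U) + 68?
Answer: 6*√19548266 ≈ 26528.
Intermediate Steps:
z(U) = 106 + U
y(J, N) = -36 - 54*J
√((-22308 + y(-74, -155))*(-21640 - 16715) + z(-70)) = √((-22308 + (-36 - 54*(-74)))*(-21640 - 16715) + (106 - 70)) = √((-22308 + (-36 + 3996))*(-38355) + 36) = √((-22308 + 3960)*(-38355) + 36) = √(-18348*(-38355) + 36) = √(703737540 + 36) = √703737576 = 6*√19548266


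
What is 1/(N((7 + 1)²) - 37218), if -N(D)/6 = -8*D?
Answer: -1/34146 ≈ -2.9286e-5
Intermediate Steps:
N(D) = 48*D (N(D) = -(-48)*D = 48*D)
1/(N((7 + 1)²) - 37218) = 1/(48*(7 + 1)² - 37218) = 1/(48*8² - 37218) = 1/(48*64 - 37218) = 1/(3072 - 37218) = 1/(-34146) = -1/34146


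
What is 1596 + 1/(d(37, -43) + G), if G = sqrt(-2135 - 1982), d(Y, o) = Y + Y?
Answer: 15310502/9593 - I*sqrt(4117)/9593 ≈ 1596.0 - 0.0066886*I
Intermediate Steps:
d(Y, o) = 2*Y
G = I*sqrt(4117) (G = sqrt(-4117) = I*sqrt(4117) ≈ 64.164*I)
1596 + 1/(d(37, -43) + G) = 1596 + 1/(2*37 + I*sqrt(4117)) = 1596 + 1/(74 + I*sqrt(4117))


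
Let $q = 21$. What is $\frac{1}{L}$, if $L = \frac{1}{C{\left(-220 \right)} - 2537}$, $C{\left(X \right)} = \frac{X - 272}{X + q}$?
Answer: $- \frac{504371}{199} \approx -2534.5$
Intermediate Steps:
$C{\left(X \right)} = \frac{-272 + X}{21 + X}$ ($C{\left(X \right)} = \frac{X - 272}{X + 21} = \frac{-272 + X}{21 + X}$)
$L = - \frac{199}{504371}$ ($L = \frac{1}{\frac{-272 - 220}{21 - 220} - 2537} = \frac{1}{\frac{1}{-199} \left(-492\right) - 2537} = \frac{1}{\left(- \frac{1}{199}\right) \left(-492\right) - 2537} = \frac{1}{\frac{492}{199} - 2537} = \frac{1}{- \frac{504371}{199}} = - \frac{199}{504371} \approx -0.00039455$)
$\frac{1}{L} = \frac{1}{- \frac{199}{504371}} = - \frac{504371}{199}$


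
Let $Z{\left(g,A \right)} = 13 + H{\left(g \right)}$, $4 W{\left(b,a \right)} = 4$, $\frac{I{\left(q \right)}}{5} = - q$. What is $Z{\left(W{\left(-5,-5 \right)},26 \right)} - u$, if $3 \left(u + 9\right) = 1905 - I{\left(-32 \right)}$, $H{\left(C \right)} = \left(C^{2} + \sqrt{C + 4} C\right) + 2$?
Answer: $- \frac{1670}{3} + \sqrt{5} \approx -554.43$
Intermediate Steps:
$I{\left(q \right)} = - 5 q$ ($I{\left(q \right)} = 5 \left(- q\right) = - 5 q$)
$W{\left(b,a \right)} = 1$ ($W{\left(b,a \right)} = \frac{1}{4} \cdot 4 = 1$)
$H{\left(C \right)} = 2 + C^{2} + C \sqrt{4 + C}$ ($H{\left(C \right)} = \left(C^{2} + \sqrt{4 + C} C\right) + 2 = \left(C^{2} + C \sqrt{4 + C}\right) + 2 = 2 + C^{2} + C \sqrt{4 + C}$)
$Z{\left(g,A \right)} = 15 + g^{2} + g \sqrt{4 + g}$ ($Z{\left(g,A \right)} = 13 + \left(2 + g^{2} + g \sqrt{4 + g}\right) = 15 + g^{2} + g \sqrt{4 + g}$)
$u = \frac{1718}{3}$ ($u = -9 + \frac{1905 - \left(-5\right) \left(-32\right)}{3} = -9 + \frac{1905 - 160}{3} = -9 + \frac{1}{3} \cdot 1745 = -9 + \frac{1745}{3} = \frac{1718}{3} \approx 572.67$)
$Z{\left(W{\left(-5,-5 \right)},26 \right)} - u = \left(15 + 1^{2} + 1 \sqrt{4 + 1}\right) - \frac{1718}{3} = \left(15 + 1 + 1 \sqrt{5}\right) - \frac{1718}{3} = \left(15 + 1 + \sqrt{5}\right) - \frac{1718}{3} = \left(16 + \sqrt{5}\right) - \frac{1718}{3} = - \frac{1670}{3} + \sqrt{5}$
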